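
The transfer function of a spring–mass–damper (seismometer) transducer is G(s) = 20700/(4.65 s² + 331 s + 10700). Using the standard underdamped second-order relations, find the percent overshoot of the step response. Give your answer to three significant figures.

%OS ≈ 3.09%

Dividing through by 4.65: denominator becomes s² + 71.18 s + 2301.
So ω_n = √2301 = 48.0 rad/s and ζ = 71.18/(2·48.0) = 0.742.
%OS = 100 e^{−πζ/√(1−ζ²)} with ζ = 0.742 gives 3.09%.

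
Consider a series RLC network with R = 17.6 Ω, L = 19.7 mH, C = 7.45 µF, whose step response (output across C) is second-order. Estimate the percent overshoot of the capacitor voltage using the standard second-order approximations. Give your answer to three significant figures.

For a series RLC circuit (capacitor voltage as output), ω_n = 1/√(LC) = 1/√(19.7 mH · 7.45 µF) = 2610 rad/s.
ζ = (R/2)·√(C/L) = (17.6/2)·√(7.45 µF/19.7 mH) = 0.171.
%OS = 100 e^{−πζ/√(1−ζ²)} with ζ = 0.171 gives 57.9%.

%OS ≈ 57.9%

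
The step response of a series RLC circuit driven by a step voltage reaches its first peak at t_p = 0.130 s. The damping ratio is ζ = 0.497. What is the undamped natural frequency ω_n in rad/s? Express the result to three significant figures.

ω_n ≈ 27.8 rad/s

Peak time t_p = π/ω_d, so ω_d = π/t_p = π/0.130 = 24.2 rad/s.
ω_n = ω_d/√(1−ζ²) = 24.2/√0.753 = 27.8 rad/s.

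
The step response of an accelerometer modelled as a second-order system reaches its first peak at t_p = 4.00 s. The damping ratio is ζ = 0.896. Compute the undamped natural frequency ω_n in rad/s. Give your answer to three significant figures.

Peak time t_p = π/ω_d, so ω_d = π/t_p = π/4.00 = 0.785 rad/s.
ω_n = ω_d/√(1−ζ²) = 0.785/√0.197 = 1.77 rad/s.

ω_n ≈ 1.77 rad/s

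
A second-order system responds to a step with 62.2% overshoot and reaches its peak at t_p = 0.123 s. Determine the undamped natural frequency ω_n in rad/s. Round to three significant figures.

ω_n ≈ 25.8 rad/s

ζ from %OS: ζ = |ln 0.622|/√(π²+ln²0.622) = 0.149.
t_p = π/ω_d ⇒ ω_d = 25.5 rad/s; then ω_n = ω_d/√(1−ζ²) = 25.8 rad/s.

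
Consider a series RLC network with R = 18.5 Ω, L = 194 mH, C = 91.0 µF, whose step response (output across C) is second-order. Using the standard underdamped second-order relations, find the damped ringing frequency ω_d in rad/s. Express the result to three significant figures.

For a series RLC circuit (capacitor voltage as output), ω_n = 1/√(LC) = 1/√(194 mH · 91.0 µF) = 238 rad/s.
ζ = (R/2)·√(C/L) = (18.5/2)·√(91.0 µF/194 mH) = 0.200.
ω_d = 238·√(1 − 0.200²) = 233 rad/s.

ω_d ≈ 233 rad/s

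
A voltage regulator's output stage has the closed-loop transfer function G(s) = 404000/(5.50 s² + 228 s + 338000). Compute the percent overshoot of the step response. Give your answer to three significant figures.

%OS ≈ 76.8%

Dividing through by 5.50: denominator becomes s² + 41.45 s + 61450.
So ω_n = √61450 = 248 rad/s and ζ = 41.45/(2·248) = 0.0836.
Overshoot: exp(−π·0.0836/√(1−0.0836²)) = 0.768, i.e. 76.8%.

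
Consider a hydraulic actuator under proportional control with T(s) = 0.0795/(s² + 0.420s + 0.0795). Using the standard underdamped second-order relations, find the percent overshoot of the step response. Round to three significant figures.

Matching coefficients with s² + 2ζω_n s + ω_n² gives ω_n² = 0.0795 ⇒ ω_n = 0.282 rad/s, and ζ = 0.420/(2ω_n) = 0.745.
Overshoot: exp(−π·0.745/√(1−0.745²)) = 0.0300, i.e. 3.00%.

%OS ≈ 3.00%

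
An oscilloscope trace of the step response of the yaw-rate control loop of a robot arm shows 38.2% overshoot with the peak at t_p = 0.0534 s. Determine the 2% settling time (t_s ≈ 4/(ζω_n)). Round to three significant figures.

From the overshoot, ζ = −ln(OS)/√(π²+ln²(OS)) = 0.293.
t_p = π/ω_d ⇒ ω_d = 58.8 rad/s; then ω_n = ω_d/√(1−ζ²) = 61.5 rad/s.
t_s ≈ 4/(ζω_n) = 4/(0.293·61.5) = 0.222 s.

t_s ≈ 0.222 s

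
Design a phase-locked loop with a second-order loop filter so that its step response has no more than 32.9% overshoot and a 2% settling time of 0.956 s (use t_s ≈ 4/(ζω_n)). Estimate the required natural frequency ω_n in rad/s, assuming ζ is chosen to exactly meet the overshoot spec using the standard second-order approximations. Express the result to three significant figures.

ζ = −ln(OS)/√(π² + (ln OS)²). With OS = 0.329, ln OS = −1.112 and ζ = 1.112/3.332 = 0.334.
Then ω_n = 4/(ζ t_s) = 4/(0.334 × 0.956) = 12.5 rad/s.

ω_n ≈ 12.5 rad/s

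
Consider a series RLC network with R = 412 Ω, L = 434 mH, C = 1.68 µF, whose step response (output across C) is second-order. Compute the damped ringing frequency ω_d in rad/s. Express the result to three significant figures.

ω_d ≈ 1070 rad/s

For a series RLC circuit (capacitor voltage as output), ω_n = 1/√(LC) = 1/√(434 mH · 1.68 µF) = 1170 rad/s.
ζ = (R/2)·√(C/L) = (412/2)·√(1.68 µF/434 mH) = 0.405.
ω_d = 1170·√(1 − 0.405²) = 1070 rad/s.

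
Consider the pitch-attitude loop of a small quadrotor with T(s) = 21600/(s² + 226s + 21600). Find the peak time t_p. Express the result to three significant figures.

t_p ≈ 0.0334 s

Matching coefficients with s² + 2ζω_n s + ω_n² gives ω_n² = 21600 ⇒ ω_n = 147 rad/s, and ζ = 226/(2ω_n) = 0.769.
The damped frequency ω_d = ω_n√(1−ζ²) = 94.0 rad/s. Then t_p = π/ω_d = 0.0334 s.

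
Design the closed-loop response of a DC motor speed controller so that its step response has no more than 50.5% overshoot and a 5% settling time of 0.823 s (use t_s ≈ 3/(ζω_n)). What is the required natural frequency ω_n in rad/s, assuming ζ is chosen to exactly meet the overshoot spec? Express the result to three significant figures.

ζ = −ln(OS)/√(π² + (ln OS)²). With OS = 0.505, ln OS = −0.6832 and ζ = 0.6832/3.215 = 0.213.
From t_s ≈ 3/(ζω_n): ω_n = 3/(ζ·t_s) = 3/(0.213·0.823) = 17.2 rad/s.

ω_n ≈ 17.2 rad/s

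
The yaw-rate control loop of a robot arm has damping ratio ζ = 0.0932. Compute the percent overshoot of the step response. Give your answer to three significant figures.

For an underdamped second-order system, %OS = 100·exp(−πζ/√(1−ζ²)).
πζ/√(1−ζ²) = π·0.0932/√(1−0.00869) = 0.2941, so %OS = 100·e^(−0.2941) = 74.5%.

%OS ≈ 74.5%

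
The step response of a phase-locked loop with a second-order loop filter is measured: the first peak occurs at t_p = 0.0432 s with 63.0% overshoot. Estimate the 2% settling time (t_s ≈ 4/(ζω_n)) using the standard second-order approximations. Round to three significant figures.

t_s ≈ 0.374 s

ζ from %OS: ζ = |ln 0.630|/√(π²+ln²0.630) = 0.146.
From t_p = π/ω_d, ω_d = π/0.0432 = 72.7 rad/s, so ω_n = ω_d/√(1−ζ²) = 73.5 rad/s.
t_s ≈ 4/(ζω_n) = 4/(0.146·73.5) = 0.374 s.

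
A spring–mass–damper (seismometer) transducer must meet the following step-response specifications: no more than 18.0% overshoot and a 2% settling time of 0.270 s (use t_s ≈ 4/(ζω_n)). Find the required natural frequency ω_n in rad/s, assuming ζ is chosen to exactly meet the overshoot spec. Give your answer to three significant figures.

ζ = −ln(OS)/√(π² + (ln OS)²). With OS = 0.180, ln OS = −1.715 and ζ = 1.715/3.579 = 0.479.
From t_s ≈ 4/(ζω_n): ω_n = 4/(ζ·t_s) = 4/(0.479·0.270) = 30.9 rad/s.

ω_n ≈ 30.9 rad/s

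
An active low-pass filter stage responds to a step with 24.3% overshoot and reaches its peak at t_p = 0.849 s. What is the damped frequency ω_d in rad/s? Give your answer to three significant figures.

t_p = π/ω_d, so ω_d = π/0.849 = 3.70 rad/s.

ω_d ≈ 3.70 rad/s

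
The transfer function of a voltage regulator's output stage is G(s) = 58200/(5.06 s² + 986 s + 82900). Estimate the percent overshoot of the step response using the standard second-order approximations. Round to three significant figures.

%OS ≈ 2.50%

Dividing through by 5.06: denominator becomes s² + 194.9 s + 16380.
So ω_n = √16380 = 128 rad/s and ζ = 194.9/(2·128) = 0.761.
%OS = 100·exp(−πζ/√(1−ζ²)) = 2.50%.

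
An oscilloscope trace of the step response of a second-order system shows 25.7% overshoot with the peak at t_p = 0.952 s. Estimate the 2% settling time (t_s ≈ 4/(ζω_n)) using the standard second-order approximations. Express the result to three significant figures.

t_s ≈ 2.80 s

From the overshoot, ζ = −ln(OS)/√(π²+ln²(OS)) = 0.397.
From t_p = π/ω_d, ω_d = π/0.952 = 3.30 rad/s, so ω_n = ω_d/√(1−ζ²) = 3.60 rad/s.
t_s ≈ 4/(ζω_n) = 4/(0.397·3.60) = 2.80 s.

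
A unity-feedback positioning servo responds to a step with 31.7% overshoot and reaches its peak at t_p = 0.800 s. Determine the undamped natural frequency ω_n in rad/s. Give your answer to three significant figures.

From the overshoot, ζ = −ln(OS)/√(π²+ln²(OS)) = 0.343.
t_p = π/ω_d ⇒ ω_d = 3.93 rad/s; then ω_n = ω_d/√(1−ζ²) = 4.18 rad/s.

ω_n ≈ 4.18 rad/s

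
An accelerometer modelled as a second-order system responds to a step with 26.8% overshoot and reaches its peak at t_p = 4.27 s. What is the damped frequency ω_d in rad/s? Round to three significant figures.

t_p = π/ω_d, so ω_d = π/4.27 = 0.736 rad/s.

ω_d ≈ 0.736 rad/s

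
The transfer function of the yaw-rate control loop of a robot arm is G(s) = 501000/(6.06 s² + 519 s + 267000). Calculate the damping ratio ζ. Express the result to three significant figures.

Dividing through by 6.06: denominator becomes s² + 85.64 s + 44060.
So ω_n = √44060 = 210 rad/s and ζ = 85.64/(2·210) = 0.204.

ζ ≈ 0.204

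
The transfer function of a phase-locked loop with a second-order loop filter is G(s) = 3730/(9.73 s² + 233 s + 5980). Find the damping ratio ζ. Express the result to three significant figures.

ζ ≈ 0.483

Dividing through by 9.73: denominator becomes s² + 23.95 s + 614.6.
So ω_n = √614.6 = 24.8 rad/s and ζ = 23.95/(2·24.8) = 0.483.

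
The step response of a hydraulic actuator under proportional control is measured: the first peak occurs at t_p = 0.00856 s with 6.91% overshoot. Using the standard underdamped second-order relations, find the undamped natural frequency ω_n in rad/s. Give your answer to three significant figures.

The overshoot fixes ζ = −ln(OS)/√(π²+ln²(OS)) = 0.648.
From t_p = π/ω_d, ω_d = π/0.00856 = 367 rad/s, so ω_n = ω_d/√(1−ζ²) = 482 rad/s.

ω_n ≈ 482 rad/s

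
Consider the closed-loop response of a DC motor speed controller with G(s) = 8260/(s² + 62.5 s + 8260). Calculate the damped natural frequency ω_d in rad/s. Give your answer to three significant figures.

ω_d ≈ 85.3 rad/s

Matching coefficients with s² + 2ζω_n s + ω_n² gives ω_n² = 8260 ⇒ ω_n = 90.9 rad/s, and ζ = 62.5/(2ω_n) = 0.344.
ω_d = 90.9·√(1 − 0.344²) = 85.3 rad/s.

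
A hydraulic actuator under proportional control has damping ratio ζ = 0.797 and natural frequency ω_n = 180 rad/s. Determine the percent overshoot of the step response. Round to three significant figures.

For an underdamped second-order system, %OS = 100·exp(−πζ/√(1−ζ²)).
πζ/√(1−ζ²) = π·0.797/√(1−0.635) = 4.146, so %OS = 100·e^(−4.146) = 1.58%.

%OS ≈ 1.58%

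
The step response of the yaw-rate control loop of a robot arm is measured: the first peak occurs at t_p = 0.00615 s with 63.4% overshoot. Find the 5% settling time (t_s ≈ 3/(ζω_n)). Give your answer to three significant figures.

The overshoot fixes ζ = −ln(OS)/√(π²+ln²(OS)) = 0.144.
t_p = π/ω_d ⇒ ω_d = 511 rad/s; then ω_n = ω_d/√(1−ζ²) = 516 rad/s.
t_s ≈ 3/(ζω_n) = 3/(0.144·516) = 0.0405 s.

t_s ≈ 0.0405 s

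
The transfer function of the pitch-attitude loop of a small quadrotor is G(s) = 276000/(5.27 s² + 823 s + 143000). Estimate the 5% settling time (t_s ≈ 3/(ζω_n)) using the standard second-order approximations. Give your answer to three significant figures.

Dividing through by 5.27: denominator becomes s² + 156.2 s + 27130.
So ω_n = √27130 = 165 rad/s and ζ = 156.2/(2·165) = 0.474.
t_s ≈ 3/(ζω_n) = 0.0384 s.

t_s ≈ 0.0384 s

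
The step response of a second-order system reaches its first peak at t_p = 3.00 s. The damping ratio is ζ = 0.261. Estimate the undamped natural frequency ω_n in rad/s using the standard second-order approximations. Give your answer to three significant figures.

ω_n ≈ 1.08 rad/s

Peak time t_p = π/ω_d, so ω_d = π/t_p = π/3.00 = 1.05 rad/s.
ω_n = ω_d/√(1−ζ²) = 1.05/√0.932 = 1.08 rad/s.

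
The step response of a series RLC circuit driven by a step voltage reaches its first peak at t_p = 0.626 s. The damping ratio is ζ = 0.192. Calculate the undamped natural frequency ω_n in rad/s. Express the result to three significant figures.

Peak time t_p = π/ω_d, so ω_d = π/t_p = π/0.626 = 5.02 rad/s.
ω_n = ω_d/√(1−ζ²) = 5.02/√0.963 = 5.11 rad/s.

ω_n ≈ 5.11 rad/s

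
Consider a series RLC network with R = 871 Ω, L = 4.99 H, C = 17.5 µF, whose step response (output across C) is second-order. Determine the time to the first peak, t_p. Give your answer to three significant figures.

For a series RLC circuit (capacitor voltage as output), ω_n = 1/√(LC) = 1/√(4.99 H · 17.5 µF) = 107 rad/s.
ζ = (R/2)·√(C/L) = (871/2)·√(17.5 µF/4.99 H) = 0.816.
ω_d = ω_n√(1−ζ²) = 61.9 rad/s. t_p = π/ω_d = 0.0507 s.

t_p ≈ 0.0507 s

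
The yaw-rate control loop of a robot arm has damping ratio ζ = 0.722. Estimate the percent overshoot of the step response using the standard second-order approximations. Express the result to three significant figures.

%OS ≈ 3.77%

For an underdamped second-order system, %OS = 100·exp(−πζ/√(1−ζ²)).
πζ/√(1−ζ²) = π·0.722/√(1−0.521) = 3.278, so %OS = 100·e^(−3.278) = 3.77%.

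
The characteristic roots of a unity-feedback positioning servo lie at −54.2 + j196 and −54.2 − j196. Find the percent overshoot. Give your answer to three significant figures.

%OS ≈ 41.9%

|pole| = ω_n = √(54.2² + 196²) = 203 rad/s; ζ = cos θ = σ/ω_n = 0.267.
%OS = 100 e^{−πζ/√(1−ζ²)} with ζ = 0.267 gives 41.9%.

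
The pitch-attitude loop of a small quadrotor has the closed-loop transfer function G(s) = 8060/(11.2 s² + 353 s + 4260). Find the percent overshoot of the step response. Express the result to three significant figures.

%OS ≈ 1.34%

Dividing through by 11.2: denominator becomes s² + 31.52 s + 380.4.
So ω_n = √380.4 = 19.5 rad/s and ζ = 31.52/(2·19.5) = 0.808.
Overshoot: exp(−π·0.808/√(1−0.808²)) = 0.0134, i.e. 1.34%.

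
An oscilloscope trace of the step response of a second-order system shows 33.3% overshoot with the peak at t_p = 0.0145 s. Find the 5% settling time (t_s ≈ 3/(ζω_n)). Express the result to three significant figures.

The overshoot fixes ζ = −ln(OS)/√(π²+ln²(OS)) = 0.330.
From t_p = π/ω_d, ω_d = π/0.0145 = 217 rad/s, so ω_n = ω_d/√(1−ζ²) = 230 rad/s.
t_s ≈ 3/(ζω_n) = 3/(0.330·230) = 0.0396 s.

t_s ≈ 0.0396 s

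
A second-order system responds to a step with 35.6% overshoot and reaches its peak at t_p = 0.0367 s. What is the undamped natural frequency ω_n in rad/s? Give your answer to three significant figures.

The overshoot fixes ζ = −ln(OS)/√(π²+ln²(OS)) = 0.312.
From t_p = π/ω_d, ω_d = π/0.0367 = 85.6 rad/s, so ω_n = ω_d/√(1−ζ²) = 90.1 rad/s.

ω_n ≈ 90.1 rad/s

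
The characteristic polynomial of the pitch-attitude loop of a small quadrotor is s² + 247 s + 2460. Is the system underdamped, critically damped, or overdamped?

overdamped

a² − 4b = 51000 > 0 (two distinct real roots); the system is overdamped.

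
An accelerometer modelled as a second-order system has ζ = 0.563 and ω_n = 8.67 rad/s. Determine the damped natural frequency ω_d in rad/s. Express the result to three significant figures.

ω_d ≈ 7.17 rad/s

ω_d = ω_n√(1−ζ²) = 8.67·√0.683 = 7.17 rad/s.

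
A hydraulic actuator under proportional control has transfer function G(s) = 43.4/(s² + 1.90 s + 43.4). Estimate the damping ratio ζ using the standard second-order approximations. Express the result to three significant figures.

ω_n = √43.4 = 6.59 rad/s; ζ = 1.90/(2·6.59) = 0.144.

ζ ≈ 0.144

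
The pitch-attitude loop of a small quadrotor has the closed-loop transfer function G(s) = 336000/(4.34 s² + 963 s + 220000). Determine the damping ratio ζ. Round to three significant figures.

ζ ≈ 0.493

Dividing through by 4.34: denominator becomes s² + 221.9 s + 50690.
So ω_n = √50690 = 225 rad/s and ζ = 221.9/(2·225) = 0.493.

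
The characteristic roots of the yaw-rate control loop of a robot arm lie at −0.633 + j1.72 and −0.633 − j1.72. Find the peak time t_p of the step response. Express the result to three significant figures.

t_p ≈ 1.83 s

t_p = π/ω_d with ω_d = 1.72 (the imaginary part), so t_p = 1.83 s.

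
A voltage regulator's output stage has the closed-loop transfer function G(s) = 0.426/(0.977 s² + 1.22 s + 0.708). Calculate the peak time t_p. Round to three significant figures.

t_p ≈ 5.43 s

Dividing through by 0.977: denominator becomes s² + 1.249 s + 0.7247.
So ω_n = √0.7247 = 0.851 rad/s and ζ = 1.249/(2·0.851) = 0.733.
ω_d = ω_n√(1−ζ²) = 0.579 rad/s. t_p = π/ω_d = 5.43 s.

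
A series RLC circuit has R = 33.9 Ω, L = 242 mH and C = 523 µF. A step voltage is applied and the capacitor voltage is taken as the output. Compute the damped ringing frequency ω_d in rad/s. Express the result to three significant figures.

For a series RLC circuit (capacitor voltage as output), ω_n = 1/√(LC) = 1/√(242 mH · 523 µF) = 88.9 rad/s.
ζ = (R/2)·√(C/L) = (33.9/2)·√(523 µF/242 mH) = 0.788.
The damped frequency ω_d = ω_n√(1−ζ²) = 54.7 rad/s.

ω_d ≈ 54.7 rad/s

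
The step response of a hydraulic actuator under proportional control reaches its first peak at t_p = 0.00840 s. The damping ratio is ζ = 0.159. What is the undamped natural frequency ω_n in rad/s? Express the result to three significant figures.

ω_n ≈ 379 rad/s

Peak time t_p = π/ω_d, so ω_d = π/t_p = π/0.00840 = 374 rad/s.
ω_n = ω_d/√(1−ζ²) = 374/√0.975 = 379 rad/s.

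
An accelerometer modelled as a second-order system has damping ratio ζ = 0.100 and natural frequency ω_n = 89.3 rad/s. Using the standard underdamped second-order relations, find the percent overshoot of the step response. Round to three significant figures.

%OS ≈ 72.9%

For an underdamped second-order system, %OS = 100·exp(−πζ/√(1−ζ²)).
πζ/√(1−ζ²) = π·0.100/√(1−0.0100) = 0.3157, so %OS = 100·e^(−0.3157) = 72.9%.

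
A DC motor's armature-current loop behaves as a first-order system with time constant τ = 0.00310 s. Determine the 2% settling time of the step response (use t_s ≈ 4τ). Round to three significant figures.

t_s ≈ 0.0124 s

t_s ≈ 4τ = 0.0124 s.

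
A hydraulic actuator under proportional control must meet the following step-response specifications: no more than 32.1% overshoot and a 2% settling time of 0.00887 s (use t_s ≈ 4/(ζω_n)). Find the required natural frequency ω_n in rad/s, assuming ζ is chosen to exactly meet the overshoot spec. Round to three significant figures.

ω_n ≈ 1330 rad/s

Inverting the overshoot relation: ζ = |ln 0.321|/√(π² + ln²0.321) = 0.340.
From t_s ≈ 4/(ζω_n): ω_n = 4/(ζ·t_s) = 4/(0.340·0.00887) = 1330 rad/s.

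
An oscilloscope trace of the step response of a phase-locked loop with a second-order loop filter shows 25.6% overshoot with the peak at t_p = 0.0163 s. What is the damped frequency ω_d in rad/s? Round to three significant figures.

t_p = π/ω_d, so ω_d = π/0.0163 = 193 rad/s.

ω_d ≈ 193 rad/s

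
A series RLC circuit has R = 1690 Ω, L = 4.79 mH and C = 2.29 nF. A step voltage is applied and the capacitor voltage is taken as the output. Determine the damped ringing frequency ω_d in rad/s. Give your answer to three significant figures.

For a series RLC circuit (capacitor voltage as output), ω_n = 1/√(LC) = 1/√(4.79 mH · 2.29 nF) = 302000 rad/s.
ζ = (R/2)·√(C/L) = (1690/2)·√(2.29 nF/4.79 mH) = 0.584.
ω_d = 302000·√(1 − 0.584²) = 245000 rad/s.

ω_d ≈ 245000 rad/s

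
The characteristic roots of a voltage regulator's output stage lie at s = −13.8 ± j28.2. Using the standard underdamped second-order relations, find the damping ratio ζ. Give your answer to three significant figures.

ζ ≈ 0.440

|pole| = ω_n = √(13.8² + 28.2²) = 31.4 rad/s; ζ = cos θ = σ/ω_n = 0.440.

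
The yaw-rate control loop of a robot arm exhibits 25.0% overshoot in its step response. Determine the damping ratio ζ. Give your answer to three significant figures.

ζ ≈ 0.404

ζ = −ln(OS)/√(π² + (ln OS)²). With OS = 0.250, ln OS = −1.386 and ζ = 1.386/3.434 = 0.404.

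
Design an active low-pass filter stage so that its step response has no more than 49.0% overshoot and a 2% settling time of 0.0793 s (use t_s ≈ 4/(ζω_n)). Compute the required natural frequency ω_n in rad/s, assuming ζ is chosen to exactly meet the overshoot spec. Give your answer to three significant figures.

ω_n ≈ 228 rad/s

Inverting the overshoot relation: ζ = |ln 0.490|/√(π² + ln²0.490) = 0.221.
Then ω_n = 4/(ζ t_s) = 4/(0.221 × 0.0793) = 228 rad/s.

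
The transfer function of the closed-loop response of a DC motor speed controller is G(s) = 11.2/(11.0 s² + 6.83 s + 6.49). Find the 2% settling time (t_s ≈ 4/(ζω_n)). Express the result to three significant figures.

Dividing through by 11.0: denominator becomes s² + 0.6209 s + 0.5900.
So ω_n = √0.5900 = 0.768 rad/s and ζ = 0.6209/(2·0.768) = 0.404.
t_s ≈ 4/(ζω_n) = 12.9 s.

t_s ≈ 12.9 s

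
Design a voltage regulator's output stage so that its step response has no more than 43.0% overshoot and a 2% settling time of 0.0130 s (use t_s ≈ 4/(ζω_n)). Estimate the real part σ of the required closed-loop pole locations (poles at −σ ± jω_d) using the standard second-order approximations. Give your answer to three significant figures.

The settling-time spec alone fixes σ = ζω_n = 4/t_s = 4/0.0130 = 308.
(Overshoot then fixes ζ = 0.259 and hence ω_d = σ·√(1−ζ²)/ζ = 1150 rad/s.)

σ ≈ 308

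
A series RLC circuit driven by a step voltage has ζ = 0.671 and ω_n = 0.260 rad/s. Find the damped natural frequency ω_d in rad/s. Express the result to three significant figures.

ω_d ≈ 0.193 rad/s

ω_d = ω_n√(1−ζ²) = 0.260·√0.550 = 0.193 rad/s.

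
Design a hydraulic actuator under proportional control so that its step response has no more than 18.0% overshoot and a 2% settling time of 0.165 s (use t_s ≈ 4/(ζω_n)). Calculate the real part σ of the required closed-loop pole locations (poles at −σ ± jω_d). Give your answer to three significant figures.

σ ≈ 24.2

The settling-time spec alone fixes σ = ζω_n = 4/t_s = 4/0.165 = 24.2.
(Overshoot then fixes ζ = 0.479 and hence ω_d = σ·√(1−ζ²)/ζ = 44.4 rad/s.)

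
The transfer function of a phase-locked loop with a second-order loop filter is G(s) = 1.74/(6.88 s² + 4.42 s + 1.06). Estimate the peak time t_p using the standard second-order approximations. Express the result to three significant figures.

Dividing through by 6.88: denominator becomes s² + 0.6424 s + 0.1541.
So ω_n = √0.1541 = 0.393 rad/s and ζ = 0.6424/(2·0.393) = 0.818.
ω_d = 0.393·√(1 − 0.818²) = 0.226 rad/s. t_p = π/ω_d = 13.9 s.

t_p ≈ 13.9 s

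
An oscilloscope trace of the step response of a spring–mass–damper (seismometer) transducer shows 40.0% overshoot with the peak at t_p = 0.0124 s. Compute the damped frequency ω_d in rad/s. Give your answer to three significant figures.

t_p = π/ω_d, so ω_d = π/0.0124 = 253 rad/s.

ω_d ≈ 253 rad/s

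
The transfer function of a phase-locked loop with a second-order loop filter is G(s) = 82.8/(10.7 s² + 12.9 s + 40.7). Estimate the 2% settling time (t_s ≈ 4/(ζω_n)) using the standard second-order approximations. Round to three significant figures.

t_s ≈ 6.64 s

Dividing through by 10.7: denominator becomes s² + 1.206 s + 3.804.
So ω_n = √3.804 = 1.95 rad/s and ζ = 1.206/(2·1.95) = 0.309.
t_s ≈ 4/(ζω_n) = 6.64 s.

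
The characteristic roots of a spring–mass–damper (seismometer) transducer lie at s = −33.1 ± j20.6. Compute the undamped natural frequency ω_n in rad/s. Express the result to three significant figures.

|pole| = ω_n = √(33.1² + 20.6²) = 39.0 rad/s; ζ = cos θ = σ/ω_n = 0.849.

ω_n ≈ 39.0 rad/s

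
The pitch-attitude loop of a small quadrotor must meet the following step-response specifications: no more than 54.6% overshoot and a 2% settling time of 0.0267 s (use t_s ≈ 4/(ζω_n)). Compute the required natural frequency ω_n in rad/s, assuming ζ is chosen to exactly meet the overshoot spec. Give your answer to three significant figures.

From %OS = 100·exp(−πζ/√(1−ζ²)), invert to get ζ = −ln(OS)/√(π² + ln²(OS)) with OS = 0.546.
−ln 0.546 = 0.6051, so ζ = 0.6051/√(π² + 0.3662) = 0.189.
From t_s ≈ 4/(ζω_n): ω_n = 4/(ζ·t_s) = 4/(0.189·0.0267) = 792 rad/s.

ω_n ≈ 792 rad/s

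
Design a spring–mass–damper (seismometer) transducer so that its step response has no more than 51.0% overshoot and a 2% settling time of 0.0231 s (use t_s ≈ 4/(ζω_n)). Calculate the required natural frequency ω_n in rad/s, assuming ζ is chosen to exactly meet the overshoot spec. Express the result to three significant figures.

ω_n ≈ 826 rad/s

ζ = −ln(OS)/√(π² + (ln OS)²). With OS = 0.510, ln OS = −0.6733 and ζ = 0.6733/3.213 = 0.210.
Then ω_n = 4/(ζ t_s) = 4/(0.210 × 0.0231) = 826 rad/s.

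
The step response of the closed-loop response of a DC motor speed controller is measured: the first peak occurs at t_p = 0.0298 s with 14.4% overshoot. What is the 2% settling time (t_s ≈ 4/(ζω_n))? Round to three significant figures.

The overshoot fixes ζ = −ln(OS)/√(π²+ln²(OS)) = 0.525.
t_p = π/ω_d ⇒ ω_d = 105 rad/s; then ω_n = ω_d/√(1−ζ²) = 124 rad/s.
t_s ≈ 4/(ζω_n) = 4/(0.525·124) = 0.0615 s.

t_s ≈ 0.0615 s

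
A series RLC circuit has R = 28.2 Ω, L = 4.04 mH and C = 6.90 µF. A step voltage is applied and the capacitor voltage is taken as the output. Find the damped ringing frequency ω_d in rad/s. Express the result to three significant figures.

For a series RLC circuit (capacitor voltage as output), ω_n = 1/√(LC) = 1/√(4.04 mH · 6.90 µF) = 5990 rad/s.
ζ = (R/2)·√(C/L) = (28.2/2)·√(6.90 µF/4.04 mH) = 0.583.
The damped frequency ω_d = ω_n√(1−ζ²) = 4870 rad/s.

ω_d ≈ 4870 rad/s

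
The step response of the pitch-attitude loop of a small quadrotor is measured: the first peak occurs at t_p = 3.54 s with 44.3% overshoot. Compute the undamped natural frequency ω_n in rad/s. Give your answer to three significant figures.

ω_n ≈ 0.917 rad/s

ζ from %OS: ζ = |ln 0.443|/√(π²+ln²0.443) = 0.251.
From t_p = π/ω_d, ω_d = π/3.54 = 0.887 rad/s, so ω_n = ω_d/√(1−ζ²) = 0.917 rad/s.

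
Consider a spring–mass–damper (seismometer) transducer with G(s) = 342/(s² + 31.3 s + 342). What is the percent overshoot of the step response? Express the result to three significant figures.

ω_n = √342 = 18.5 rad/s; ζ = 31.3/(2·18.5) = 0.846.
Overshoot: exp(−π·0.846/√(1−0.846²)) = 0.00681, i.e. 0.681%.

%OS ≈ 0.681%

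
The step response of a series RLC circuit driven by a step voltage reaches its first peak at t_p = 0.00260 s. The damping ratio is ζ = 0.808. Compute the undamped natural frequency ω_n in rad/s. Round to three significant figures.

ω_n ≈ 2050 rad/s

Peak time t_p = π/ω_d, so ω_d = π/t_p = π/0.00260 = 1210 rad/s.
ω_n = ω_d/√(1−ζ²) = 1210/√0.347 = 2050 rad/s.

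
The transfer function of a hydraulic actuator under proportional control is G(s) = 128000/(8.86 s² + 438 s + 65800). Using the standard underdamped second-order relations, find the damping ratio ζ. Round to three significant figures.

ζ ≈ 0.287

Dividing through by 8.86: denominator becomes s² + 49.44 s + 7427.
So ω_n = √7427 = 86.2 rad/s and ζ = 49.44/(2·86.2) = 0.287.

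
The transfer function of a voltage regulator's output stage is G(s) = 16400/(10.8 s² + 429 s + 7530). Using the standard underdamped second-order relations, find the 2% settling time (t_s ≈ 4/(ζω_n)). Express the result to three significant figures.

t_s ≈ 0.201 s

Dividing through by 10.8: denominator becomes s² + 39.72 s + 697.2.
So ω_n = √697.2 = 26.4 rad/s and ζ = 39.72/(2·26.4) = 0.752.
t_s ≈ 4/(ζω_n) = 0.201 s.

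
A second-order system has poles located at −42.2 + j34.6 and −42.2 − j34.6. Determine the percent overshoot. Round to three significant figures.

%OS ≈ 2.17%

The poles are at −σ ± jω_d with σ = 42.2 and ω_d = 34.6, so ω_n = √(σ²+ω_d²) = 54.6 rad/s and ζ = σ/ω_n = 0.773.
%OS = 100·exp(−πζ/√(1−ζ²)) = 2.17%.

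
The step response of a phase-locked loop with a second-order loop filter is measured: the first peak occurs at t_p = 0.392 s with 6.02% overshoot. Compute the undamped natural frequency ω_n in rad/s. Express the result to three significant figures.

ω_n ≈ 10.8 rad/s

The overshoot fixes ζ = −ln(OS)/√(π²+ln²(OS)) = 0.667.
t_p = π/ω_d ⇒ ω_d = 8.01 rad/s; then ω_n = ω_d/√(1−ζ²) = 10.8 rad/s.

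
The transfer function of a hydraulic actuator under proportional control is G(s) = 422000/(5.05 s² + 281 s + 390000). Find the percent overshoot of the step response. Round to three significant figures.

%OS ≈ 72.9%

Dividing through by 5.05: denominator becomes s² + 55.64 s + 77230.
So ω_n = √77230 = 278 rad/s and ζ = 55.64/(2·278) = 0.100.
%OS = 100·exp(−πζ/√(1−ζ²)) = 72.9%.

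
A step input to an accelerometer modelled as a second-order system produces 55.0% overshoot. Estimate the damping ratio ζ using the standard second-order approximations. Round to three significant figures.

ζ ≈ 0.187

Inverting the overshoot relation: ζ = |ln 0.550|/√(π² + ln²0.550) = 0.187.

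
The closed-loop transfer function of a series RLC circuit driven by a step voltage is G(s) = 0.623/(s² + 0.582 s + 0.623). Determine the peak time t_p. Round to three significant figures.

t_p ≈ 4.28 s

Comparing the denominator to s² + 2ζω_n s + ω_n²: ω_n = √0.623 = 0.789 rad/s, and 2ζω_n = 0.582 so ζ = 0.582/(2·0.789) = 0.369.
ω_d = ω_n√(1−ζ²) = 0.734 rad/s. Then t_p = π/ω_d = 4.28 s.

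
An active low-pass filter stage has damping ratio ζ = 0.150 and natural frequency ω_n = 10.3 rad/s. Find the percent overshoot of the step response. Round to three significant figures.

%OS ≈ 62.1%

For an underdamped second-order system, %OS = 100·exp(−πζ/√(1−ζ²)).
πζ/√(1−ζ²) = π·0.150/√(1−0.0225) = 0.4766, so %OS = 100·e^(−0.4766) = 62.1%.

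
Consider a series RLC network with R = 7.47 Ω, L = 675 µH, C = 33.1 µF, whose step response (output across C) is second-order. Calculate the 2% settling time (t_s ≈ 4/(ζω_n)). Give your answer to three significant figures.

For a series RLC circuit (capacitor voltage as output), ω_n = 1/√(LC) = 1/√(675 µH · 33.1 µF) = 6690 rad/s.
ζ = (R/2)·√(C/L) = (7.47/2)·√(33.1 µF/675 µH) = 0.827.
t_s ≈ 4/(ζω_n) = 0.000723 s.

t_s ≈ 0.000723 s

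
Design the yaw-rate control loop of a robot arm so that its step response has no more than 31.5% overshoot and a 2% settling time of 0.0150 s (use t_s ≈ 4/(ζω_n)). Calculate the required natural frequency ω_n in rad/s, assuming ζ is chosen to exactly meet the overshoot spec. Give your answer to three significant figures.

ω_n ≈ 773 rad/s

Inverting the overshoot relation: ζ = |ln 0.315|/√(π² + ln²0.315) = 0.345.
From t_s ≈ 4/(ζω_n): ω_n = 4/(ζ·t_s) = 4/(0.345·0.0150) = 773 rad/s.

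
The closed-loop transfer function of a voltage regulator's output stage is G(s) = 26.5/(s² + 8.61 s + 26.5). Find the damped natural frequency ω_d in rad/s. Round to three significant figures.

ω_d ≈ 2.82 rad/s

Matching coefficients with s² + 2ζω_n s + ω_n² gives ω_n² = 26.5 ⇒ ω_n = 5.15 rad/s, and ζ = 8.61/(2ω_n) = 0.836.
The damped frequency ω_d = ω_n√(1−ζ²) = 2.82 rad/s.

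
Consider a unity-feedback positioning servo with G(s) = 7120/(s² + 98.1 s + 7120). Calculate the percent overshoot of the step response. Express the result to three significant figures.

%OS ≈ 10.6%

Comparing the denominator to s² + 2ζω_n s + ω_n²: ω_n = √7120 = 84.4 rad/s, and 2ζω_n = 98.1 so ζ = 98.1/(2·84.4) = 0.581.
%OS = 100·exp(−πζ/√(1−ζ²)) = 10.6%.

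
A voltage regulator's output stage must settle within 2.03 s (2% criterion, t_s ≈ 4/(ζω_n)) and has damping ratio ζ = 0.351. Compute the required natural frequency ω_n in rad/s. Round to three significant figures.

ω_n ≈ 5.61 rad/s

Rearranging t_s ≈ 4/(ζω_n) gives ω_n = 4/(ζ·t_s) = 4/(0.351 × 2.03) = 5.61 rad/s.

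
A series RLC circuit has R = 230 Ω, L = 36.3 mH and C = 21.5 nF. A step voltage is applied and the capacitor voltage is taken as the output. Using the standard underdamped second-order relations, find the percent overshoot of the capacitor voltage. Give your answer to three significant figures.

For a series RLC circuit (capacitor voltage as output), ω_n = 1/√(LC) = 1/√(36.3 mH · 21.5 nF) = 35800 rad/s.
ζ = (R/2)·√(C/L) = (230/2)·√(21.5 nF/36.3 mH) = 0.0885.
Overshoot: exp(−π·0.0885/√(1−0.0885²)) = 0.756, i.e. 75.6%.

%OS ≈ 75.6%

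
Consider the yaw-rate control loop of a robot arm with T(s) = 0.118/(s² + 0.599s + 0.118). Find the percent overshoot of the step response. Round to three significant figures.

%OS ≈ 0.372%

ω_n = √0.118 = 0.344 rad/s; ζ = 0.599/(2·0.344) = 0.872.
%OS = 100·exp(−πζ/√(1−ζ²)) = 0.372%.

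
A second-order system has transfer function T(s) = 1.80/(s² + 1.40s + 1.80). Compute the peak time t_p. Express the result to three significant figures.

t_p ≈ 2.74 s

ω_n = √1.80 = 1.34 rad/s; ζ = 1.40/(2·1.34) = 0.522.
ω_d = ω_n√(1−ζ²) = 1.14 rad/s. Then t_p = π/ω_d = 2.74 s.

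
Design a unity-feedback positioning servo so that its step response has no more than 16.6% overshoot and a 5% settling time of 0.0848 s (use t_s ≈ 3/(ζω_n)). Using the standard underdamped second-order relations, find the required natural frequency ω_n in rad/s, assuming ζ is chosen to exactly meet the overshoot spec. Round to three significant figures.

From %OS = 100·exp(−πζ/√(1−ζ²)), invert to get ζ = −ln(OS)/√(π² + ln²(OS)) with OS = 0.166.
−ln 0.166 = 1.796, so ζ = 1.796/√(π² + 3.225) = 0.496.
From t_s ≈ 3/(ζω_n): ω_n = 3/(ζ·t_s) = 3/(0.496·0.0848) = 71.3 rad/s.

ω_n ≈ 71.3 rad/s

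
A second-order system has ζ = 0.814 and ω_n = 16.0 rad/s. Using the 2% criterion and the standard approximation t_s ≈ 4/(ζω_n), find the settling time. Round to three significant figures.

t_s ≈ 4/(ζω_n) = 4/(0.814 × 16.0) = 0.307 s.

t_s ≈ 0.307 s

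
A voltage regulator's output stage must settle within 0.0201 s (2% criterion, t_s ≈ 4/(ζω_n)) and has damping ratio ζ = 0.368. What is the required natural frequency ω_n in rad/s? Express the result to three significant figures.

Rearranging t_s ≈ 4/(ζω_n) gives ω_n = 4/(ζ·t_s) = 4/(0.368 × 0.0201) = 541 rad/s.

ω_n ≈ 541 rad/s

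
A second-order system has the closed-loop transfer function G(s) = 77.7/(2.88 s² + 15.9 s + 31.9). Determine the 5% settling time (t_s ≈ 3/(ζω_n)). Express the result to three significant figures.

Dividing through by 2.88: denominator becomes s² + 5.521 s + 11.08.
So ω_n = √11.08 = 3.33 rad/s and ζ = 5.521/(2·3.33) = 0.829.
t_s ≈ 3/(ζω_n) = 1.09 s.

t_s ≈ 1.09 s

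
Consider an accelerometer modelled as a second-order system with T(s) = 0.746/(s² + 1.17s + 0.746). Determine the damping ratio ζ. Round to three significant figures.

Comparing the denominator to s² + 2ζω_n s + ω_n²: ω_n = √0.746 = 0.864 rad/s, and 2ζω_n = 1.17 so ζ = 1.17/(2·0.864) = 0.677.

ζ ≈ 0.677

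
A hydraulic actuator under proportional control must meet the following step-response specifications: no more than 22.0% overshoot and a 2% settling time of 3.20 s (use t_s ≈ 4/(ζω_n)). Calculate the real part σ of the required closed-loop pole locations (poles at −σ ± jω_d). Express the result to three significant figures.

σ ≈ 1.25

The settling-time spec alone fixes σ = ζω_n = 4/t_s = 4/3.20 = 1.25.
(Overshoot then fixes ζ = 0.434 and hence ω_d = σ·√(1−ζ²)/ζ = 2.59 rad/s.)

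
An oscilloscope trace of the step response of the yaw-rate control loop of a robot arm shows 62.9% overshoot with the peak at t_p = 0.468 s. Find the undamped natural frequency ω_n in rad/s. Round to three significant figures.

ζ from %OS: ζ = |ln 0.629|/√(π²+ln²0.629) = 0.146.
From t_p = π/ω_d, ω_d = π/0.468 = 6.71 rad/s, so ω_n = ω_d/√(1−ζ²) = 6.79 rad/s.

ω_n ≈ 6.79 rad/s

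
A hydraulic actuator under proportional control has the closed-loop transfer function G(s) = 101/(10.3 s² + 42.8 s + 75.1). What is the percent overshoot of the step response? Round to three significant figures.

Dividing through by 10.3: denominator becomes s² + 4.155 s + 7.291.
So ω_n = √7.291 = 2.70 rad/s and ζ = 4.155/(2·2.70) = 0.769.
Overshoot: exp(−π·0.769/√(1−0.769²)) = 0.0227, i.e. 2.27%.

%OS ≈ 2.27%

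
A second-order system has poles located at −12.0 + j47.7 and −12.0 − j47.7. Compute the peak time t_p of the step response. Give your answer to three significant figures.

t_p = π/ω_d with ω_d = 47.7 (the imaginary part), so t_p = 0.0659 s.

t_p ≈ 0.0659 s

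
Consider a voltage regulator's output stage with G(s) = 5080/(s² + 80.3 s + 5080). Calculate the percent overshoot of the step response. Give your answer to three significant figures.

ω_n = √5080 = 71.3 rad/s; ζ = 80.3/(2·71.3) = 0.563.
%OS = 100 e^{−πζ/√(1−ζ²)} with ζ = 0.563 gives 11.7%.

%OS ≈ 11.7%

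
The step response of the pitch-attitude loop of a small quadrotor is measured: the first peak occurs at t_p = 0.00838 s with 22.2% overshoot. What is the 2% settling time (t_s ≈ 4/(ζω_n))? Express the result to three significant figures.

The overshoot fixes ζ = −ln(OS)/√(π²+ln²(OS)) = 0.432.
From t_p = π/ω_d, ω_d = π/0.00838 = 375 rad/s, so ω_n = ω_d/√(1−ζ²) = 416 rad/s.
t_s ≈ 4/(ζω_n) = 4/(0.432·416) = 0.0223 s.

t_s ≈ 0.0223 s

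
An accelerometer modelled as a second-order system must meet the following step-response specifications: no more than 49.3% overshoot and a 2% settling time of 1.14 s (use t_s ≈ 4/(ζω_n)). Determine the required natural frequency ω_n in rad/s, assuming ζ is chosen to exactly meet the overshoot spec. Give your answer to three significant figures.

ω_n ≈ 16.0 rad/s

From %OS = 100·exp(−πζ/√(1−ζ²)), invert to get ζ = −ln(OS)/√(π² + ln²(OS)) with OS = 0.493.
−ln 0.493 = 0.7072, so ζ = 0.7072/√(π² + 0.5002) = 0.220.
From t_s ≈ 4/(ζω_n): ω_n = 4/(ζ·t_s) = 4/(0.220·1.14) = 16.0 rad/s.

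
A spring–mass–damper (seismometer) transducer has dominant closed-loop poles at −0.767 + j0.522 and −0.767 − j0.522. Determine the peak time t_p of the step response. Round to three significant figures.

t_p ≈ 6.02 s

t_p = π/ω_d with ω_d = 0.522 (the imaginary part), so t_p = 6.02 s.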